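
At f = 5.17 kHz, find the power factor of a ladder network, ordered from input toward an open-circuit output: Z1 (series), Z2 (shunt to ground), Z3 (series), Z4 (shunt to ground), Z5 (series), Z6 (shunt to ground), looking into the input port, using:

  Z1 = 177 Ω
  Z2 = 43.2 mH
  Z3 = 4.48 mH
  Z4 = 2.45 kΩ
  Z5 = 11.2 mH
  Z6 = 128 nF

Step 1 — Angular frequency: ω = 2π·f = 2π·5170 = 3.248e+04 rad/s.
Step 2 — Component impedances:
  Z1: Z = R = 177 Ω
  Z2: Z = jωL = j·3.248e+04·0.0432 = 0 + j1403 Ω
  Z3: Z = jωL = j·3.248e+04·0.00448 = 0 + j145.5 Ω
  Z4: Z = R = 2450 Ω
  Z5: Z = jωL = j·3.248e+04·0.0112 = 0 + j363.8 Ω
  Z6: Z = 1/(jωC) = -j/(ω·C) = 0 - j240.5 Ω
Step 3 — Ladder network (open output): work backward from the far end, alternating series and parallel combinations. Z_in = 181.4 + j225.4 Ω = 289.3∠51.2° Ω.
Step 4 — Power factor: PF = cos(φ) = Re(Z)/|Z| = 181.362/289.32 = 0.6269.
Step 5 — Type: Im(Z) = 225.4 ⇒ lagging (phase φ = 51.2°).

PF = 0.6269 (lagging, φ = 51.2°)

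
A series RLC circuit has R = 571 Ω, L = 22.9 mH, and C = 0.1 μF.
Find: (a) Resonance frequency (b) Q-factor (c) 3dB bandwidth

Step 1 — Resonance condition Im(Z)=0 gives ω₀ = 1/√(LC).
Step 2 — ω₀ = 1/√(0.0229·1e-07) = 2.09e+04 rad/s.
Step 3 — f₀ = ω₀/(2π) = 3326 Hz.
Step 4 — Series Q: Q = ω₀L/R = 2.09e+04·0.0229/571 = 0.8381.
Step 5 — 3dB bandwidth: Δω = ω₀/Q = 2.493e+04 rad/s; BW = Δω/(2π) = 3968 Hz.

(a) f₀ = 3326 Hz  (b) Q = 0.8381  (c) BW = 3968 Hz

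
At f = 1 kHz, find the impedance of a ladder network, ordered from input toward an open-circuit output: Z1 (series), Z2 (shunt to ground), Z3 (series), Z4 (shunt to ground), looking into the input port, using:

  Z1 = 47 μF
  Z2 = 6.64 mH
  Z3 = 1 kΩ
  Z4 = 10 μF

Step 1 — Angular frequency: ω = 2π·f = 2π·1000 = 6283 rad/s.
Step 2 — Component impedances:
  Z1: Z = 1/(jωC) = -j/(ω·C) = 0 - j3.386 Ω
  Z2: Z = jωL = j·6283·0.00664 = 0 + j41.72 Ω
  Z3: Z = R = 1000 Ω
  Z4: Z = 1/(jωC) = -j/(ω·C) = 0 - j15.92 Ω
Step 3 — Ladder network (open output): work backward from the far end, alternating series and parallel combinations. Z_in = 1.739 + j38.29 Ω = 38.33∠87.4° Ω.

Z = 1.739 + j38.29 Ω = 38.33∠87.4° Ω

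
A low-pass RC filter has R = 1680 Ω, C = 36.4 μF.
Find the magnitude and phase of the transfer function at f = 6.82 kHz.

Step 1 — Angular frequency: ω = 2π·6820 = 4.285e+04 rad/s.
Step 2 — Transfer function: H(jω) = 1/(1 + jωRC).
Step 3 — Denominator: 1 + jωRC = 1 + j·4.285e+04·1680·3.64e-05 = 1 + j2620.
Step 4 — H = 1.456e-07 - j0.0003816.
Step 5 — Magnitude: |H| = 0.0003816 (-68.4 dB); phase: φ = -90.0°.

|H| = 0.0003816 (-68.4 dB), φ = -90.0°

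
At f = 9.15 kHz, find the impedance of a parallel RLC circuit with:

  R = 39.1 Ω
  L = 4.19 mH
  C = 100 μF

Step 1 — Angular frequency: ω = 2π·f = 2π·9150 = 5.749e+04 rad/s.
Step 2 — Component impedances:
  R: Z = R = 39.1 Ω
  L: Z = jωL = j·5.749e+04·0.00419 = 0 + j240.9 Ω
  C: Z = 1/(jωC) = -j/(ω·C) = 0 - j0.1739 Ω
Step 3 — Parallel combination: 1/Z_total = 1/R + 1/L + 1/C; Z_total = 0.0007749 - j0.1741 Ω = 0.1741∠-89.7° Ω.

Z = 0.0007749 - j0.1741 Ω = 0.1741∠-89.7° Ω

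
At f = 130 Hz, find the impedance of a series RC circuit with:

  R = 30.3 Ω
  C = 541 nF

Step 1 — Angular frequency: ω = 2π·f = 2π·130 = 816.8 rad/s.
Step 2 — Component impedances:
  R: Z = R = 30.3 Ω
  C: Z = 1/(jωC) = -j/(ω·C) = 0 - j2263 Ω
Step 3 — Series combination: Z_total = R + C = 30.3 - j2263 Ω = 2263∠-89.2° Ω.

Z = 30.3 - j2263 Ω = 2263∠-89.2° Ω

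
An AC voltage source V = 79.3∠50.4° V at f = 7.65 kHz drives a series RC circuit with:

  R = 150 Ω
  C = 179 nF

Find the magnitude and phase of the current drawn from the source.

Step 1 — Angular frequency: ω = 2π·f = 2π·7650 = 4.807e+04 rad/s.
Step 2 — Component impedances:
  R: Z = R = 150 Ω
  C: Z = 1/(jωC) = -j/(ω·C) = 0 - j116.2 Ω
Step 3 — Series combination: Z_total = R + C = 150 - j116.2 Ω = 189.8∠-37.8° Ω.
Step 4 — Source phasor: V = 79.3∠50.4° V = 50.55 + j61.1 V.
Step 5 — Ohm's law: I = V / Z_total = (50.55 + j61.1) / (150 - j116.2) = 0.01334 + j0.4177 A.
Step 6 — Convert to polar: |I| = 0.4179 A, ∠I = 88.2°.

I = 0.4179∠88.2° A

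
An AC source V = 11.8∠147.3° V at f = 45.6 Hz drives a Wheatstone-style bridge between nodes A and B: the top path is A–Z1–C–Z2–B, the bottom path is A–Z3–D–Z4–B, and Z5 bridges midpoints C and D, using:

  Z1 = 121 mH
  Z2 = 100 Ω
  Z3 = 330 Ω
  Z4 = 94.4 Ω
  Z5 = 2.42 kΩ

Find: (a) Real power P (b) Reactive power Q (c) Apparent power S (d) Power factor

Step 1 — Angular frequency: ω = 2π·f = 2π·45.6 = 286.5 rad/s.
Step 2 — Component impedances:
  Z1: Z = jωL = j·286.5·0.121 = 0 + j34.67 Ω
  Z2: Z = R = 100 Ω
  Z3: Z = R = 330 Ω
  Z4: Z = R = 94.4 Ω
  Z5: Z = R = 2420 Ω
Step 3 — Bridge requires nodal analysis (the Z5 bridge couples midpoints C and D, so the two paths cannot be reduced to a simple series/parallel combination). Setting node B to ground and injecting 1 A at node A, the 3-node admittance system at A, C, D solves to V_A = Z_AB = 80.94 + j23.12 Ω = 84.18∠15.9° Ω.
Step 4 — Source phasor: V = 11.8∠147.3° V = -9.93 + j6.375 V.
Step 5 — Current: I = V / Z = -0.09263 + j0.1052 A = 0.1402∠131.4° A.
Step 6 — Complex power: S = V·I* = 1.59 + j0.4542 VA.
Step 7 — Real power: P = Re(S) = 1.59 W.
Step 8 — Reactive power: Q = Im(S) = 0.4542 VAR.
Step 9 — Apparent power: |S| = 1.654 VA.
Step 10 — Power factor: PF = P/|S| = 0.9616 (lagging).

(a) P = 1.59 W  (b) Q = 0.4542 VAR  (c) S = 1.654 VA  (d) PF = 0.9616 (lagging)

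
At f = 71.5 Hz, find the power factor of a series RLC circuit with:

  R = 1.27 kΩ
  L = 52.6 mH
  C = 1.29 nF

Step 1 — Angular frequency: ω = 2π·f = 2π·71.5 = 449.2 rad/s.
Step 2 — Component impedances:
  R: Z = R = 1270 Ω
  L: Z = jωL = j·449.2·0.0526 = 0 + j23.63 Ω
  C: Z = 1/(jωC) = -j/(ω·C) = 0 - j1.726e+06 Ω
Step 3 — Series combination: Z_total = R + L + C = 1270 - j1.726e+06 Ω = 1.726e+06∠-90.0° Ω.
Step 4 — Power factor: PF = cos(φ) = Re(Z)/|Z| = 1270/1.7255e+06 = 0.000736.
Step 5 — Type: Im(Z) = -1.726e+06 ⇒ leading (phase φ = -90.0°).

PF = 0.000736 (leading, φ = -90.0°)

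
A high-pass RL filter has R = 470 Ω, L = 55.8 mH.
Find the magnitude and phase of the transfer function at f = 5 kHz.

Step 1 — Angular frequency: ω = 2π·5000 = 3.142e+04 rad/s.
Step 2 — Transfer function: H(jω) = jωL/(R + jωL).
Step 3 — Numerator jωL = j·1753; denominator R + jωL = 470 + j1753.
Step 4 — H = 0.9329 + j0.2501.
Step 5 — Magnitude: |H| = 0.9659 (-0.3 dB); phase: φ = 15.0°.

|H| = 0.9659 (-0.3 dB), φ = 15.0°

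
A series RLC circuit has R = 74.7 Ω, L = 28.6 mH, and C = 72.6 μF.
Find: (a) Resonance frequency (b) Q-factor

Step 1 — Resonance condition Im(Z)=0 gives ω₀ = 1/√(LC).
Step 2 — ω₀ = 1/√(0.0286·7.26e-05) = 694 rad/s.
Step 3 — f₀ = ω₀/(2π) = 110.5 Hz.
Step 4 — Series Q: Q = ω₀L/R = 694·0.0286/74.7 = 0.2657.

(a) f₀ = 110.5 Hz  (b) Q = 0.2657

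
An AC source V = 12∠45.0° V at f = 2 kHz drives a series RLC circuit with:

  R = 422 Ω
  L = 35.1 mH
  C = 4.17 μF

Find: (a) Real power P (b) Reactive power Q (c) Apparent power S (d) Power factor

Step 1 — Angular frequency: ω = 2π·f = 2π·2000 = 1.257e+04 rad/s.
Step 2 — Component impedances:
  R: Z = R = 422 Ω
  L: Z = jωL = j·1.257e+04·0.0351 = 0 + j441.1 Ω
  C: Z = 1/(jωC) = -j/(ω·C) = 0 - j19.08 Ω
Step 3 — Series combination: Z_total = R + L + C = 422 + j422 Ω = 596.8∠45.0° Ω.
Step 4 — Source phasor: V = 12∠45.0° V = 8.485 + j8.485 V.
Step 5 — Current: I = V / Z = 0.02011 + j8.858e-08 A = 0.02011∠0.0° A.
Step 6 — Complex power: S = V·I* = 0.1706 + j0.1706 VA.
Step 7 — Real power: P = Re(S) = 0.1706 W.
Step 8 — Reactive power: Q = Im(S) = 0.1706 VAR.
Step 9 — Apparent power: |S| = 0.2413 VA.
Step 10 — Power factor: PF = P/|S| = 0.7071 (lagging).

(a) P = 0.1706 W  (b) Q = 0.1706 VAR  (c) S = 0.2413 VA  (d) PF = 0.7071 (lagging)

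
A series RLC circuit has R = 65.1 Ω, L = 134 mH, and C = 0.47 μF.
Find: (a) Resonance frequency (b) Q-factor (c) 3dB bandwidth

Step 1 — Resonance: ω₀ = 1/√(LC) = 1/√(0.134·4.7e-07) = 3985 rad/s.
Step 2 — f₀ = ω₀/(2π) = 634.2 Hz.
Step 3 — Series Q: Q = ω₀L/R = 3985·0.134/65.1 = 8.202.
Step 4 — Bandwidth: Δω = ω₀/Q = 485.8 rad/s; BW = Δω/(2π) = 77.32 Hz.

(a) f₀ = 634.2 Hz  (b) Q = 8.202  (c) BW = 77.32 Hz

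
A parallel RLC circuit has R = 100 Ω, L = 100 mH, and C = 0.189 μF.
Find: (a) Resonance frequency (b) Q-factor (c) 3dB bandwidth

Step 1 — Resonance: ω₀ = 1/√(LC) = 1/√(0.1·1.89e-07) = 7274 rad/s.
Step 2 — f₀ = ω₀/(2π) = 1158 Hz.
Step 3 — Parallel Q: Q = R/(ω₀L) = 100/(7274·0.1) = 0.1375.
Step 4 — Bandwidth: Δω = ω₀/Q = 5.291e+04 rad/s; BW = Δω/(2π) = 8421 Hz.

(a) f₀ = 1158 Hz  (b) Q = 0.1375  (c) BW = 8421 Hz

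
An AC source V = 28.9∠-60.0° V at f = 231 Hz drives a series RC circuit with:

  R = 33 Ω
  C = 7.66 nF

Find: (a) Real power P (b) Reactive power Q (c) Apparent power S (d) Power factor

Step 1 — Angular frequency: ω = 2π·f = 2π·231 = 1451 rad/s.
Step 2 — Component impedances:
  R: Z = R = 33 Ω
  C: Z = 1/(jωC) = -j/(ω·C) = 0 - j8.995e+04 Ω
Step 3 — Series combination: Z_total = R + C = 33 - j8.995e+04 Ω = 8.995e+04∠-90.0° Ω.
Step 4 — Source phasor: V = 28.9∠-60.0° V = 14.45 - j25.03 V.
Step 5 — Current: I = V / Z = 0.0002783 + j0.0001606 A = 0.0003213∠30.0° A.
Step 6 — Complex power: S = V·I* = 3.407e-06 - j0.009286 VA.
Step 7 — Real power: P = Re(S) = 3.407e-06 W.
Step 8 — Reactive power: Q = Im(S) = -0.009286 VAR.
Step 9 — Apparent power: |S| = 0.009286 VA.
Step 10 — Power factor: PF = P/|S| = 0.0003669 (leading).

(a) P = 3.407e-06 W  (b) Q = -0.009286 VAR  (c) S = 0.009286 VA  (d) PF = 0.0003669 (leading)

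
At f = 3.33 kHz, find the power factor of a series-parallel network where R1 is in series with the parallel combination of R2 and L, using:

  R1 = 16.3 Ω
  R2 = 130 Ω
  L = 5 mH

Step 1 — Angular frequency: ω = 2π·f = 2π·3330 = 2.092e+04 rad/s.
Step 2 — Component impedances:
  R1: Z = R = 16.3 Ω
  R2: Z = R = 130 Ω
  L: Z = jωL = j·2.092e+04·0.005 = 0 + j104.6 Ω
Step 3 — Parallel branch: R2 || L = 1/(1/R2 + 1/L) = 51.1 + j63.5 Ω.
Step 4 — Series with R1: Z_total = R1 + (R2 || L) = 67.4 + j63.5 Ω = 92.6∠43.3° Ω.
Step 5 — Power factor: PF = cos(φ) = Re(Z)/|Z| = 67.4/92.6 = 0.7279.
Step 6 — Type: Im(Z) = 63.5 ⇒ lagging (phase φ = 43.3°).

PF = 0.7279 (lagging, φ = 43.3°)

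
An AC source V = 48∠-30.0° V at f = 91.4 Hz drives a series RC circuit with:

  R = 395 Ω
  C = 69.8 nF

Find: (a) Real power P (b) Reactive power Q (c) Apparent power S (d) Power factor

Step 1 — Angular frequency: ω = 2π·f = 2π·91.4 = 574.3 rad/s.
Step 2 — Component impedances:
  R: Z = R = 395 Ω
  C: Z = 1/(jωC) = -j/(ω·C) = 0 - j2.495e+04 Ω
Step 3 — Series combination: Z_total = R + C = 395 - j2.495e+04 Ω = 2.495e+04∠-89.1° Ω.
Step 4 — Source phasor: V = 48∠-30.0° V = 41.57 - j24 V.
Step 5 — Current: I = V / Z = 0.0009882 + j0.001651 A = 0.001924∠59.1° A.
Step 6 — Complex power: S = V·I* = 0.001462 - j0.09233 VA.
Step 7 — Real power: P = Re(S) = 0.001462 W.
Step 8 — Reactive power: Q = Im(S) = -0.09233 VAR.
Step 9 — Apparent power: |S| = 0.09234 VA.
Step 10 — Power factor: PF = P/|S| = 0.01583 (leading).

(a) P = 0.001462 W  (b) Q = -0.09233 VAR  (c) S = 0.09234 VA  (d) PF = 0.01583 (leading)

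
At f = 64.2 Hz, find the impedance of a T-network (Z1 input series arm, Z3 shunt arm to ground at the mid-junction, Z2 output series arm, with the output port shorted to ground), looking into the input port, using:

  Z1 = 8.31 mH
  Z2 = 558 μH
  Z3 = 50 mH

Step 1 — Angular frequency: ω = 2π·f = 2π·64.2 = 403.4 rad/s.
Step 2 — Component impedances:
  Z1: Z = jωL = j·403.4·0.00831 = 0 + j3.352 Ω
  Z2: Z = jωL = j·403.4·0.000558 = 0 + j0.2251 Ω
  Z3: Z = jωL = j·403.4·0.05 = 0 + j20.17 Ω
Step 3 — With the output port shorted to ground, the output series arm Z2 runs from the junction to ground; the shunt arm Z3 also runs from the junction to ground. They appear in parallel: Z3 || Z2 = 0 + j0.2226 Ω.
Step 4 — Series with input arm Z1: Z_in = Z1 + (Z3 || Z2) = 0 + j3.575 Ω = 3.575∠90.0° Ω.

Z = 0 + j3.575 Ω = 3.575∠90.0° Ω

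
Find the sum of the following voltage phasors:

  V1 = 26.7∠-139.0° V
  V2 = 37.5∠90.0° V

Step 1 — Convert each phasor to rectangular form:
  V1 = 26.7·(cos(-139.0°) + j·sin(-139.0°)) = -20.15 - j17.52 V
  V2 = 37.5·(cos(90.0°) + j·sin(90.0°)) = 0 + j37.5 V
Step 2 — Sum components: V_total = -20.15 + j19.98 V.
Step 3 — Convert to polar: |V_total| = 28.38 V, ∠V_total = 135.2°.

V_total = 28.38∠135.2° V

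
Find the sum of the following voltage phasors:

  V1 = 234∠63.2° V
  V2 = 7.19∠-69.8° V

Step 1 — Convert each phasor to rectangular form:
  V1 = 234·(cos(63.2°) + j·sin(63.2°)) = 105.5 + j208.9 V
  V2 = 7.19·(cos(-69.8°) + j·sin(-69.8°)) = 2.483 - j6.748 V
Step 2 — Sum components: V_total = 108 + j202.1 V.
Step 3 — Convert to polar: |V_total| = 229.2 V, ∠V_total = 61.9°.

V_total = 229.2∠61.9° V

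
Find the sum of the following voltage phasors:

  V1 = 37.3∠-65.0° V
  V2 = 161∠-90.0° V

Step 1 — Convert each phasor to rectangular form:
  V1 = 37.3·(cos(-65.0°) + j·sin(-65.0°)) = 15.76 - j33.81 V
  V2 = 161·(cos(-90.0°) + j·sin(-90.0°)) = 0 - j161 V
Step 2 — Sum components: V_total = 15.76 - j194.8 V.
Step 3 — Convert to polar: |V_total| = 195.4 V, ∠V_total = -85.4°.

V_total = 195.4∠-85.4° V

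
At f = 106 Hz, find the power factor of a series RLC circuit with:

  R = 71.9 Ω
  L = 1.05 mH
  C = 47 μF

Step 1 — Angular frequency: ω = 2π·f = 2π·106 = 666 rad/s.
Step 2 — Component impedances:
  R: Z = R = 71.9 Ω
  L: Z = jωL = j·666·0.00105 = 0 + j0.6993 Ω
  C: Z = 1/(jωC) = -j/(ω·C) = 0 - j31.95 Ω
Step 3 — Series combination: Z_total = R + L + C = 71.9 - j31.25 Ω = 78.4∠-23.5° Ω.
Step 4 — Power factor: PF = cos(φ) = Re(Z)/|Z| = 71.9/78.4 = 0.9171.
Step 5 — Type: Im(Z) = -31.25 ⇒ leading (phase φ = -23.5°).

PF = 0.9171 (leading, φ = -23.5°)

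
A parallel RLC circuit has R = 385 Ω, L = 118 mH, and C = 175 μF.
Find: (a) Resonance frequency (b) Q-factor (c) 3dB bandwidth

Step 1 — Resonance: ω₀ = 1/√(LC) = 1/√(0.118·0.000175) = 220.1 rad/s.
Step 2 — f₀ = ω₀/(2π) = 35.02 Hz.
Step 3 — Parallel Q: Q = R/(ω₀L) = 385/(220.1·0.118) = 14.83.
Step 4 — Bandwidth: Δω = ω₀/Q = 14.84 rad/s; BW = Δω/(2π) = 2.362 Hz.

(a) f₀ = 35.02 Hz  (b) Q = 14.83  (c) BW = 2.362 Hz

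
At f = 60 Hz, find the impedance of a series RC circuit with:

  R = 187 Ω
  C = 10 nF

Step 1 — Angular frequency: ω = 2π·f = 2π·60 = 377 rad/s.
Step 2 — Component impedances:
  R: Z = R = 187 Ω
  C: Z = 1/(jωC) = -j/(ω·C) = 0 - j2.653e+05 Ω
Step 3 — Series combination: Z_total = R + C = 187 - j2.653e+05 Ω = 2.653e+05∠-90.0° Ω.

Z = 187 - j2.653e+05 Ω = 2.653e+05∠-90.0° Ω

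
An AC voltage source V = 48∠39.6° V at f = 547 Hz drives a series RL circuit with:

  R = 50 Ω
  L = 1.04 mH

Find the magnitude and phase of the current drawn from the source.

Step 1 — Angular frequency: ω = 2π·f = 2π·547 = 3437 rad/s.
Step 2 — Component impedances:
  R: Z = R = 50 Ω
  L: Z = jωL = j·3437·0.00104 = 0 + j3.574 Ω
Step 3 — Series combination: Z_total = R + L = 50 + j3.574 Ω = 50.13∠4.1° Ω.
Step 4 — Source phasor: V = 48∠39.6° V = 36.98 + j30.6 V.
Step 5 — Ohm's law: I = V / Z_total = (36.98 + j30.6) / (50 + j3.574) = 0.7795 + j0.5562 A.
Step 6 — Convert to polar: |I| = 0.9576 A, ∠I = 35.5°.

I = 0.9576∠35.5° A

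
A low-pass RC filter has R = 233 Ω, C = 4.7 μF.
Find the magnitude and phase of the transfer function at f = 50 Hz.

Step 1 — Angular frequency: ω = 2π·50 = 314.2 rad/s.
Step 2 — Transfer function: H(jω) = 1/(1 + jωRC).
Step 3 — Denominator: 1 + jωRC = 1 + j·314.2·233·4.7e-06 = 1 + j0.344.
Step 4 — H = 0.8942 - j0.3076.
Step 5 — Magnitude: |H| = 0.9456 (-0.5 dB); phase: φ = -19.0°.

|H| = 0.9456 (-0.5 dB), φ = -19.0°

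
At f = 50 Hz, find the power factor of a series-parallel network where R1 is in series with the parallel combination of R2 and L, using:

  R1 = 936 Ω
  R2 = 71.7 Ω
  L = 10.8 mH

Step 1 — Angular frequency: ω = 2π·f = 2π·50 = 314.2 rad/s.
Step 2 — Component impedances:
  R1: Z = R = 936 Ω
  R2: Z = R = 71.7 Ω
  L: Z = jωL = j·314.2·0.0108 = 0 + j3.393 Ω
Step 3 — Parallel branch: R2 || L = 1/(1/R2 + 1/L) = 0.1602 + j3.385 Ω.
Step 4 — Series with R1: Z_total = R1 + (R2 || L) = 936.2 + j3.385 Ω = 936.2∠0.2° Ω.
Step 5 — Power factor: PF = cos(φ) = Re(Z)/|Z| = 936.2/936.2 = 1.
Step 6 — Type: Im(Z) = 3.385 ⇒ lagging (phase φ = 0.2°).

PF = 1 (lagging, φ = 0.2°)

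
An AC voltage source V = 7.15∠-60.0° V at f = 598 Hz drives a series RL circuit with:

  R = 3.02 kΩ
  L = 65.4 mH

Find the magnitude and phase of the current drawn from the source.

Step 1 — Angular frequency: ω = 2π·f = 2π·598 = 3757 rad/s.
Step 2 — Component impedances:
  R: Z = R = 3020 Ω
  L: Z = jωL = j·3757·0.0654 = 0 + j245.7 Ω
Step 3 — Series combination: Z_total = R + L = 3020 + j245.7 Ω = 3030∠4.7° Ω.
Step 4 — Source phasor: V = 7.15∠-60.0° V = 3.575 - j6.192 V.
Step 5 — Ohm's law: I = V / Z_total = (3.575 - j6.192) / (3020 + j245.7) = 0.00101 - j0.002133 A.
Step 6 — Convert to polar: |I| = 0.00236 A, ∠I = -64.7°.

I = 0.00236∠-64.7° A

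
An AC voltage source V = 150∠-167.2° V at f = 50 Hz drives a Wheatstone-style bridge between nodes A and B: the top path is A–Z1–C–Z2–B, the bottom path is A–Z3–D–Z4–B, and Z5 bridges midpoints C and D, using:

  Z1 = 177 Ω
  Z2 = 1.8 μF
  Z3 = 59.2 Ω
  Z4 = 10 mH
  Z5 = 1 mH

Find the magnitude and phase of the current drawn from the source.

Step 1 — Angular frequency: ω = 2π·f = 2π·50 = 314.2 rad/s.
Step 2 — Component impedances:
  Z1: Z = R = 177 Ω
  Z2: Z = 1/(jωC) = -j/(ω·C) = 0 - j1768 Ω
  Z3: Z = R = 59.2 Ω
  Z4: Z = jωL = j·314.2·0.01 = 0 + j3.142 Ω
  Z5: Z = jωL = j·314.2·0.001 = 0 + j0.3142 Ω
Step 3 — Bridge requires nodal analysis (the Z5 bridge couples midpoints C and D, so the two paths cannot be reduced to a simple series/parallel combination). Setting node B to ground and injecting 1 A at node A, the 3-node admittance system at A, C, D solves to V_A = Z_AB = 44.36 + j3.167 Ω = 44.48∠4.1° Ω.
Step 4 — Source phasor: V = 150∠-167.2° V = -146.3 - j33.23 V.
Step 5 — Ohm's law: I = V / Z_total = (-146.3 - j33.23) / (44.36 + j3.167) = -3.334 - j0.5111 A.
Step 6 — Convert to polar: |I| = 3.373 A, ∠I = -171.3°.

I = 3.373∠-171.3° A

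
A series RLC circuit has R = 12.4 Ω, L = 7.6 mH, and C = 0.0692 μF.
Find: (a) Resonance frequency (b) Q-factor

Step 1 — Resonance condition Im(Z)=0 gives ω₀ = 1/√(LC).
Step 2 — ω₀ = 1/√(0.0076·6.92e-08) = 4.361e+04 rad/s.
Step 3 — f₀ = ω₀/(2π) = 6940 Hz.
Step 4 — Series Q: Q = ω₀L/R = 4.361e+04·0.0076/12.4 = 26.73.

(a) f₀ = 6940 Hz  (b) Q = 26.73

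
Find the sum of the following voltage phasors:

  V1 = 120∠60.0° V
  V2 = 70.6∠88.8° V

Step 1 — Convert each phasor to rectangular form:
  V1 = 120·(cos(60.0°) + j·sin(60.0°)) = 60 + j103.9 V
  V2 = 70.6·(cos(88.8°) + j·sin(88.8°)) = 1.479 + j70.58 V
Step 2 — Sum components: V_total = 61.48 + j174.5 V.
Step 3 — Convert to polar: |V_total| = 185 V, ∠V_total = 70.6°.

V_total = 185∠70.6° V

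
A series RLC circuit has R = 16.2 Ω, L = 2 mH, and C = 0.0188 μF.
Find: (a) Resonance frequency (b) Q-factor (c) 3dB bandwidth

Step 1 — Resonance: ω₀ = 1/√(LC) = 1/√(0.002·1.88e-08) = 1.631e+05 rad/s.
Step 2 — f₀ = ω₀/(2π) = 2.596e+04 Hz.
Step 3 — Series Q: Q = ω₀L/R = 1.631e+05·0.002/16.2 = 20.13.
Step 4 — Bandwidth: Δω = ω₀/Q = 8100 rad/s; BW = Δω/(2π) = 1289 Hz.

(a) f₀ = 2.596e+04 Hz  (b) Q = 20.13  (c) BW = 1289 Hz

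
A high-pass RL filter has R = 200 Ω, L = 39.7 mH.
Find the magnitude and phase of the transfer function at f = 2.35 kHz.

Step 1 — Angular frequency: ω = 2π·2350 = 1.477e+04 rad/s.
Step 2 — Transfer function: H(jω) = jωL/(R + jωL).
Step 3 — Numerator jωL = j·586.2; denominator R + jωL = 200 + j586.2.
Step 4 — H = 0.8957 + j0.3056.
Step 5 — Magnitude: |H| = 0.9464 (-0.5 dB); phase: φ = 18.8°.

|H| = 0.9464 (-0.5 dB), φ = 18.8°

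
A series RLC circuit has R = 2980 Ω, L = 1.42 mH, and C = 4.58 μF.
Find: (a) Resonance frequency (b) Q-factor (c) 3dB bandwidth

Step 1 — Resonance condition Im(Z)=0 gives ω₀ = 1/√(LC).
Step 2 — ω₀ = 1/√(0.00142·4.58e-06) = 1.24e+04 rad/s.
Step 3 — f₀ = ω₀/(2π) = 1974 Hz.
Step 4 — Series Q: Q = ω₀L/R = 1.24e+04·0.00142/2980 = 0.005909.
Step 5 — 3dB bandwidth: Δω = ω₀/Q = 2.099e+06 rad/s; BW = Δω/(2π) = 3.34e+05 Hz.

(a) f₀ = 1974 Hz  (b) Q = 0.005909  (c) BW = 3.34e+05 Hz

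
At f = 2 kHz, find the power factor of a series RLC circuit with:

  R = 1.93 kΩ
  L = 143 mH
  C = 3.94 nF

Step 1 — Angular frequency: ω = 2π·f = 2π·2000 = 1.257e+04 rad/s.
Step 2 — Component impedances:
  R: Z = R = 1930 Ω
  L: Z = jωL = j·1.257e+04·0.143 = 0 + j1797 Ω
  C: Z = 1/(jωC) = -j/(ω·C) = 0 - j2.02e+04 Ω
Step 3 — Series combination: Z_total = R + L + C = 1930 - j1.84e+04 Ω = 1.85e+04∠-84.0° Ω.
Step 4 — Power factor: PF = cos(φ) = Re(Z)/|Z| = 1930/1.85e+04 = 0.1043.
Step 5 — Type: Im(Z) = -1.84e+04 ⇒ leading (phase φ = -84.0°).

PF = 0.1043 (leading, φ = -84.0°)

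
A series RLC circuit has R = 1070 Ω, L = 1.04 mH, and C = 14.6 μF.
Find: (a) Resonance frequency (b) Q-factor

Step 1 — Resonance condition Im(Z)=0 gives ω₀ = 1/√(LC).
Step 2 — ω₀ = 1/√(0.00104·1.46e-05) = 8115 rad/s.
Step 3 — f₀ = ω₀/(2π) = 1292 Hz.
Step 4 — Series Q: Q = ω₀L/R = 8115·0.00104/1070 = 0.007888.

(a) f₀ = 1292 Hz  (b) Q = 0.007888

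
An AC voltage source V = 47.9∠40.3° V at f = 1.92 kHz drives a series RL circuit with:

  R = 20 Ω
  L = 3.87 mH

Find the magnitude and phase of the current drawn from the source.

Step 1 — Angular frequency: ω = 2π·f = 2π·1920 = 1.206e+04 rad/s.
Step 2 — Component impedances:
  R: Z = R = 20 Ω
  L: Z = jωL = j·1.206e+04·0.00387 = 0 + j46.69 Ω
Step 3 — Series combination: Z_total = R + L = 20 + j46.69 Ω = 50.79∠66.8° Ω.
Step 4 — Source phasor: V = 47.9∠40.3° V = 36.53 + j30.98 V.
Step 5 — Ohm's law: I = V / Z_total = (36.53 + j30.98) / (20 + j46.69) = 0.8439 - j0.421 A.
Step 6 — Convert to polar: |I| = 0.9431 A, ∠I = -26.5°.

I = 0.9431∠-26.5° A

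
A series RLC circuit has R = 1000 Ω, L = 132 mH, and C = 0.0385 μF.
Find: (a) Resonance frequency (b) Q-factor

Step 1 — Resonance condition Im(Z)=0 gives ω₀ = 1/√(LC).
Step 2 — ω₀ = 1/√(0.132·3.85e-08) = 1.403e+04 rad/s.
Step 3 — f₀ = ω₀/(2π) = 2233 Hz.
Step 4 — Series Q: Q = ω₀L/R = 1.403e+04·0.132/1000 = 1.852.

(a) f₀ = 2233 Hz  (b) Q = 1.852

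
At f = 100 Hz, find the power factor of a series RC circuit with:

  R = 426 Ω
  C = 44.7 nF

Step 1 — Angular frequency: ω = 2π·f = 2π·100 = 628.3 rad/s.
Step 2 — Component impedances:
  R: Z = R = 426 Ω
  C: Z = 1/(jωC) = -j/(ω·C) = 0 - j3.561e+04 Ω
Step 3 — Series combination: Z_total = R + C = 426 - j3.561e+04 Ω = 3.561e+04∠-89.3° Ω.
Step 4 — Power factor: PF = cos(φ) = Re(Z)/|Z| = 426/3.561e+04 = 0.01196.
Step 5 — Type: Im(Z) = -3.561e+04 ⇒ leading (phase φ = -89.3°).

PF = 0.01196 (leading, φ = -89.3°)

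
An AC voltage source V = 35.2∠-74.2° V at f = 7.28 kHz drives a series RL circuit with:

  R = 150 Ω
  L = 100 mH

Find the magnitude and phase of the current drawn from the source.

Step 1 — Angular frequency: ω = 2π·f = 2π·7280 = 4.574e+04 rad/s.
Step 2 — Component impedances:
  R: Z = R = 150 Ω
  L: Z = jωL = j·4.574e+04·0.1 = 0 + j4574 Ω
Step 3 — Series combination: Z_total = R + L = 150 + j4574 Ω = 4577∠88.1° Ω.
Step 4 — Source phasor: V = 35.2∠-74.2° V = 9.584 - j33.87 V.
Step 5 — Ohm's law: I = V / Z_total = (9.584 - j33.87) / (150 + j4574) = -0.007328 - j0.002336 A.
Step 6 — Convert to polar: |I| = 0.007691 A, ∠I = -162.3°.

I = 0.007691∠-162.3° A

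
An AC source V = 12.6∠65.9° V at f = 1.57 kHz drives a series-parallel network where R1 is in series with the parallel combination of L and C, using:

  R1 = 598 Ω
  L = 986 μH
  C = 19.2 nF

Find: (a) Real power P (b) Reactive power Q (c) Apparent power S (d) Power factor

Step 1 — Angular frequency: ω = 2π·f = 2π·1570 = 9865 rad/s.
Step 2 — Component impedances:
  R1: Z = R = 598 Ω
  L: Z = jωL = j·9865·0.000986 = 0 + j9.726 Ω
  C: Z = 1/(jωC) = -j/(ω·C) = 0 - j5280 Ω
Step 3 — Parallel branch: L || C = 1/(1/L + 1/C) = 0 + j9.744 Ω.
Step 4 — Series with R1: Z_total = R1 + (L || C) = 598 + j9.744 Ω = 598.1∠0.9° Ω.
Step 5 — Source phasor: V = 12.6∠65.9° V = 5.145 + j11.5 V.
Step 6 — Current: I = V / Z = 0.008915 + j0.01909 A = 0.02107∠65.0° A.
Step 7 — Complex power: S = V·I* = 0.2654 + j0.004325 VA.
Step 8 — Real power: P = Re(S) = 0.2654 W.
Step 9 — Reactive power: Q = Im(S) = 0.004325 VAR.
Step 10 — Apparent power: |S| = 0.2654 VA.
Step 11 — Power factor: PF = P/|S| = 0.9999 (lagging).

(a) P = 0.2654 W  (b) Q = 0.004325 VAR  (c) S = 0.2654 VA  (d) PF = 0.9999 (lagging)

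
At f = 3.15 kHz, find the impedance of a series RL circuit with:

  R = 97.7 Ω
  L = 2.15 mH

Step 1 — Angular frequency: ω = 2π·f = 2π·3150 = 1.979e+04 rad/s.
Step 2 — Component impedances:
  R: Z = R = 97.7 Ω
  L: Z = jωL = j·1.979e+04·0.00215 = 0 + j42.55 Ω
Step 3 — Series combination: Z_total = R + L = 97.7 + j42.55 Ω = 106.6∠23.5° Ω.

Z = 97.7 + j42.55 Ω = 106.6∠23.5° Ω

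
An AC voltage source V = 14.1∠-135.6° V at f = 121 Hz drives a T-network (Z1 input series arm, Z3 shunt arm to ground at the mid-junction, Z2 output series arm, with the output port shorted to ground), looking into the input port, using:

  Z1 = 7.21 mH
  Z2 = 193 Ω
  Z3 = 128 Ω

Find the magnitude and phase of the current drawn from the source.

Step 1 — Angular frequency: ω = 2π·f = 2π·121 = 760.3 rad/s.
Step 2 — Component impedances:
  Z1: Z = jωL = j·760.3·0.00721 = 0 + j5.482 Ω
  Z2: Z = R = 193 Ω
  Z3: Z = R = 128 Ω
Step 3 — With the output port shorted to ground, the output series arm Z2 runs from the junction to ground; the shunt arm Z3 also runs from the junction to ground. They appear in parallel: Z3 || Z2 = 76.96 Ω.
Step 4 — Series with input arm Z1: Z_in = Z1 + (Z3 || Z2) = 76.96 + j5.482 Ω = 77.15∠4.1° Ω.
Step 5 — Source phasor: V = 14.1∠-135.6° V = -10.07 - j9.865 V.
Step 6 — Ohm's law: I = V / Z_total = (-10.07 - j9.865) / (76.96 + j5.482) = -0.1393 - j0.1183 A.
Step 7 — Convert to polar: |I| = 0.1828 A, ∠I = -139.7°.

I = 0.1828∠-139.7° A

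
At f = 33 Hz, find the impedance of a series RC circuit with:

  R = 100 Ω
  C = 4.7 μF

Step 1 — Angular frequency: ω = 2π·f = 2π·33 = 207.3 rad/s.
Step 2 — Component impedances:
  R: Z = R = 100 Ω
  C: Z = 1/(jωC) = -j/(ω·C) = 0 - j1026 Ω
Step 3 — Series combination: Z_total = R + C = 100 - j1026 Ω = 1031∠-84.4° Ω.

Z = 100 - j1026 Ω = 1031∠-84.4° Ω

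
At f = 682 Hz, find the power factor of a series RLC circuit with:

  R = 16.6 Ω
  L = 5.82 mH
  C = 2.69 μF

Step 1 — Angular frequency: ω = 2π·f = 2π·682 = 4285 rad/s.
Step 2 — Component impedances:
  R: Z = R = 16.6 Ω
  L: Z = jωL = j·4285·0.00582 = 0 + j24.94 Ω
  C: Z = 1/(jωC) = -j/(ω·C) = 0 - j86.75 Ω
Step 3 — Series combination: Z_total = R + L + C = 16.6 - j61.81 Ω = 64∠-75.0° Ω.
Step 4 — Power factor: PF = cos(φ) = Re(Z)/|Z| = 16.6/64 = 0.2594.
Step 5 — Type: Im(Z) = -61.81 ⇒ leading (phase φ = -75.0°).

PF = 0.2594 (leading, φ = -75.0°)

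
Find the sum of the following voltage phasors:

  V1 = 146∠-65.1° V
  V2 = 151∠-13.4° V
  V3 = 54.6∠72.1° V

Step 1 — Convert each phasor to rectangular form:
  V1 = 146·(cos(-65.1°) + j·sin(-65.1°)) = 61.47 - j132.4 V
  V2 = 151·(cos(-13.4°) + j·sin(-13.4°)) = 146.9 - j34.99 V
  V3 = 54.6·(cos(72.1°) + j·sin(72.1°)) = 16.78 + j51.96 V
Step 2 — Sum components: V_total = 225.1 - j115.5 V.
Step 3 — Convert to polar: |V_total| = 253 V, ∠V_total = -27.2°.

V_total = 253∠-27.2° V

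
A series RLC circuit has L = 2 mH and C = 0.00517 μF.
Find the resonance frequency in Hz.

Step 1 — Resonance condition Im(Z)=0 gives ω₀ = 1/√(LC).
Step 2 — ω₀ = 1/√(0.002·5.17e-09) = 3.11e+05 rad/s.
Step 3 — f₀ = ω₀/(2π) = 4.949e+04 Hz.

f₀ = 4.949e+04 Hz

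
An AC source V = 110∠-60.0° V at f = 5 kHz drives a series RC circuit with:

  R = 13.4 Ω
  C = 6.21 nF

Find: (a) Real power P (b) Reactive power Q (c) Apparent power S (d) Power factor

Step 1 — Angular frequency: ω = 2π·f = 2π·5000 = 3.142e+04 rad/s.
Step 2 — Component impedances:
  R: Z = R = 13.4 Ω
  C: Z = 1/(jωC) = -j/(ω·C) = 0 - j5126 Ω
Step 3 — Series combination: Z_total = R + C = 13.4 - j5126 Ω = 5126∠-89.9° Ω.
Step 4 — Source phasor: V = 110∠-60.0° V = 55 - j95.26 V.
Step 5 — Current: I = V / Z = 0.01861 + j0.01068 A = 0.02146∠29.9° A.
Step 6 — Complex power: S = V·I* = 0.006171 - j2.361 VA.
Step 7 — Real power: P = Re(S) = 0.006171 W.
Step 8 — Reactive power: Q = Im(S) = -2.361 VAR.
Step 9 — Apparent power: |S| = 2.361 VA.
Step 10 — Power factor: PF = P/|S| = 0.002614 (leading).

(a) P = 0.006171 W  (b) Q = -2.361 VAR  (c) S = 2.361 VA  (d) PF = 0.002614 (leading)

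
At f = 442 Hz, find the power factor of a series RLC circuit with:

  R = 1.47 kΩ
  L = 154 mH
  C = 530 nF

Step 1 — Angular frequency: ω = 2π·f = 2π·442 = 2777 rad/s.
Step 2 — Component impedances:
  R: Z = R = 1470 Ω
  L: Z = jωL = j·2777·0.154 = 0 + j427.7 Ω
  C: Z = 1/(jωC) = -j/(ω·C) = 0 - j679.4 Ω
Step 3 — Series combination: Z_total = R + L + C = 1470 - j251.7 Ω = 1491∠-9.7° Ω.
Step 4 — Power factor: PF = cos(φ) = Re(Z)/|Z| = 1470/1491.4 = 0.9857.
Step 5 — Type: Im(Z) = -251.7 ⇒ leading (phase φ = -9.7°).

PF = 0.9857 (leading, φ = -9.7°)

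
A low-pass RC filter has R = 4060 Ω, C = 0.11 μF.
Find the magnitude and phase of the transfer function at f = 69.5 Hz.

Step 1 — Angular frequency: ω = 2π·69.5 = 436.7 rad/s.
Step 2 — Transfer function: H(jω) = 1/(1 + jωRC).
Step 3 — Denominator: 1 + jωRC = 1 + j·436.7·4060·1.1e-07 = 1 + j0.195.
Step 4 — H = 0.9634 - j0.1879.
Step 5 — Magnitude: |H| = 0.9815 (-0.2 dB); phase: φ = -11.0°.

|H| = 0.9815 (-0.2 dB), φ = -11.0°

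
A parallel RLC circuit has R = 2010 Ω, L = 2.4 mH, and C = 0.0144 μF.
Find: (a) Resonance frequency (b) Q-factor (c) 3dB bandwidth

Step 1 — Resonance: ω₀ = 1/√(LC) = 1/√(0.0024·1.44e-08) = 1.701e+05 rad/s.
Step 2 — f₀ = ω₀/(2π) = 2.707e+04 Hz.
Step 3 — Parallel Q: Q = R/(ω₀L) = 2010/(1.701e+05·0.0024) = 4.923.
Step 4 — Bandwidth: Δω = ω₀/Q = 3.455e+04 rad/s; BW = Δω/(2π) = 5499 Hz.

(a) f₀ = 2.707e+04 Hz  (b) Q = 4.923  (c) BW = 5499 Hz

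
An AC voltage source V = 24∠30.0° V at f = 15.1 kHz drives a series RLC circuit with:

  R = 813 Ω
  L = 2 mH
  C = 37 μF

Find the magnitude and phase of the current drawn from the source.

Step 1 — Angular frequency: ω = 2π·f = 2π·1.51e+04 = 9.488e+04 rad/s.
Step 2 — Component impedances:
  R: Z = R = 813 Ω
  L: Z = jωL = j·9.488e+04·0.002 = 0 + j189.8 Ω
  C: Z = 1/(jωC) = -j/(ω·C) = 0 - j0.2849 Ω
Step 3 — Series combination: Z_total = R + L + C = 813 + j189.5 Ω = 834.8∠13.1° Ω.
Step 4 — Source phasor: V = 24∠30.0° V = 20.78 + j12 V.
Step 5 — Ohm's law: I = V / Z_total = (20.78 + j12) / (813 + j189.5) = 0.02751 + j0.008349 A.
Step 6 — Convert to polar: |I| = 0.02875 A, ∠I = 16.9°.

I = 0.02875∠16.9° A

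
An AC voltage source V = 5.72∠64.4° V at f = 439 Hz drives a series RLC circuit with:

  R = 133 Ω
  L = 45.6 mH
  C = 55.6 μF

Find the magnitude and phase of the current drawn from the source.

Step 1 — Angular frequency: ω = 2π·f = 2π·439 = 2758 rad/s.
Step 2 — Component impedances:
  R: Z = R = 133 Ω
  L: Z = jωL = j·2758·0.0456 = 0 + j125.8 Ω
  C: Z = 1/(jωC) = -j/(ω·C) = 0 - j6.52 Ω
Step 3 — Series combination: Z_total = R + L + C = 133 + j119.3 Ω = 178.6∠41.9° Ω.
Step 4 — Source phasor: V = 5.72∠64.4° V = 2.472 + j5.158 V.
Step 5 — Ohm's law: I = V / Z_total = (2.472 + j5.158) / (133 + j119.3) = 0.02958 + j0.01226 A.
Step 6 — Convert to polar: |I| = 0.03202 A, ∠I = 22.5°.

I = 0.03202∠22.5° A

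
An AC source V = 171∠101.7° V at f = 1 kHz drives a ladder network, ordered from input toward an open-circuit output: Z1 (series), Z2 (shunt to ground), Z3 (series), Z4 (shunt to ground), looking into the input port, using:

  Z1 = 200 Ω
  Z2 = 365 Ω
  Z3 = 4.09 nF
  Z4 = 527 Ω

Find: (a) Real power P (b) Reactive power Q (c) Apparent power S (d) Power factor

Step 1 — Angular frequency: ω = 2π·f = 2π·1000 = 6283 rad/s.
Step 2 — Component impedances:
  Z1: Z = R = 200 Ω
  Z2: Z = R = 365 Ω
  Z3: Z = 1/(jωC) = -j/(ω·C) = 0 - j3.891e+04 Ω
  Z4: Z = R = 527 Ω
Step 3 — Ladder network (open output): work backward from the far end, alternating series and parallel combinations. Z_in = 564.9 - j3.422 Ω = 564.9∠-0.3° Ω.
Step 4 — Source phasor: V = 171∠101.7° V = -34.68 + j167.4 V.
Step 5 — Current: I = V / Z = -0.06318 + j0.296 A = 0.3027∠102.0° A.
Step 6 — Complex power: S = V·I* = 51.76 - j0.3135 VA.
Step 7 — Real power: P = Re(S) = 51.76 W.
Step 8 — Reactive power: Q = Im(S) = -0.3135 VAR.
Step 9 — Apparent power: |S| = 51.76 VA.
Step 10 — Power factor: PF = P/|S| = 1 (leading).

(a) P = 51.76 W  (b) Q = -0.3135 VAR  (c) S = 51.76 VA  (d) PF = 1 (leading)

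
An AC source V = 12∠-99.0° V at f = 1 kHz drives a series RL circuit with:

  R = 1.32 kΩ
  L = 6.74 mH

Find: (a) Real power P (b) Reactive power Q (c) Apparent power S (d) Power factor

Step 1 — Angular frequency: ω = 2π·f = 2π·1000 = 6283 rad/s.
Step 2 — Component impedances:
  R: Z = R = 1320 Ω
  L: Z = jωL = j·6283·0.00674 = 0 + j42.35 Ω
Step 3 — Series combination: Z_total = R + L = 1320 + j42.35 Ω = 1321∠1.8° Ω.
Step 4 — Source phasor: V = 12∠-99.0° V = -1.877 - j11.85 V.
Step 5 — Current: I = V / Z = -0.001708 - j0.008924 A = 0.009086∠-100.8° A.
Step 6 — Complex power: S = V·I* = 0.109 + j0.003496 VA.
Step 7 — Real power: P = Re(S) = 0.109 W.
Step 8 — Reactive power: Q = Im(S) = 0.003496 VAR.
Step 9 — Apparent power: |S| = 0.109 VA.
Step 10 — Power factor: PF = P/|S| = 0.9995 (lagging).

(a) P = 0.109 W  (b) Q = 0.003496 VAR  (c) S = 0.109 VA  (d) PF = 0.9995 (lagging)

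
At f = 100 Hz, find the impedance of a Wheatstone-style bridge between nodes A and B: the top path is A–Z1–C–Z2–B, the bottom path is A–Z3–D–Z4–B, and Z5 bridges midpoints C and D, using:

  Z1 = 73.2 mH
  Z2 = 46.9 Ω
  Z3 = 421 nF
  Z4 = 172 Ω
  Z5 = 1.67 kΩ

Step 1 — Angular frequency: ω = 2π·f = 2π·100 = 628.3 rad/s.
Step 2 — Component impedances:
  Z1: Z = jωL = j·628.3·0.0732 = 0 + j45.99 Ω
  Z2: Z = R = 46.9 Ω
  Z3: Z = 1/(jωC) = -j/(ω·C) = 0 - j3780 Ω
  Z4: Z = R = 172 Ω
  Z5: Z = R = 1670 Ω
Step 3 — Bridge requires nodal analysis (the Z5 bridge couples midpoints C and D, so the two paths cannot be reduced to a simple series/parallel combination). Setting node B to ground and injecting 1 A at node A, the 3-node admittance system at A, C, D solves to V_A = Z_AB = 46.76 + j46.05 Ω = 65.63∠44.6° Ω.

Z = 46.76 + j46.05 Ω = 65.63∠44.6° Ω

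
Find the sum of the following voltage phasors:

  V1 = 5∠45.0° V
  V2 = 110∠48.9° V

Step 1 — Convert each phasor to rectangular form:
  V1 = 5·(cos(45.0°) + j·sin(45.0°)) = 3.536 + j3.536 V
  V2 = 110·(cos(48.9°) + j·sin(48.9°)) = 72.31 + j82.89 V
Step 2 — Sum components: V_total = 75.85 + j86.43 V.
Step 3 — Convert to polar: |V_total| = 115 V, ∠V_total = 48.7°.

V_total = 115∠48.7° V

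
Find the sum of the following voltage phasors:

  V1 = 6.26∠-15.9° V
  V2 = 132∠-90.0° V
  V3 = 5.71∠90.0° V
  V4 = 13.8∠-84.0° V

Step 1 — Convert each phasor to rectangular form:
  V1 = 6.26·(cos(-15.9°) + j·sin(-15.9°)) = 6.021 - j1.715 V
  V2 = 132·(cos(-90.0°) + j·sin(-90.0°)) = 0 - j132 V
  V3 = 5.71·(cos(90.0°) + j·sin(90.0°)) = 0 + j5.71 V
  V4 = 13.8·(cos(-84.0°) + j·sin(-84.0°)) = 1.442 - j13.72 V
Step 2 — Sum components: V_total = 7.463 - j141.7 V.
Step 3 — Convert to polar: |V_total| = 141.9 V, ∠V_total = -87.0°.

V_total = 141.9∠-87.0° V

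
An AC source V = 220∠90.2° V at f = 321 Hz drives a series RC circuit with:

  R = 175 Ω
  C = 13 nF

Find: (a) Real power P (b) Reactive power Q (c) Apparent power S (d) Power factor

Step 1 — Angular frequency: ω = 2π·f = 2π·321 = 2017 rad/s.
Step 2 — Component impedances:
  R: Z = R = 175 Ω
  C: Z = 1/(jωC) = -j/(ω·C) = 0 - j3.814e+04 Ω
Step 3 — Series combination: Z_total = R + C = 175 - j3.814e+04 Ω = 3.814e+04∠-89.7° Ω.
Step 4 — Source phasor: V = 220∠90.2° V = -0.7679 + j220 V.
Step 5 — Current: I = V / Z = -0.005768 + j6.332e-06 A = 0.005768∠179.9° A.
Step 6 — Complex power: S = V·I* = 0.005823 - j1.269 VA.
Step 7 — Real power: P = Re(S) = 0.005823 W.
Step 8 — Reactive power: Q = Im(S) = -1.269 VAR.
Step 9 — Apparent power: |S| = 1.269 VA.
Step 10 — Power factor: PF = P/|S| = 0.004588 (leading).

(a) P = 0.005823 W  (b) Q = -1.269 VAR  (c) S = 1.269 VA  (d) PF = 0.004588 (leading)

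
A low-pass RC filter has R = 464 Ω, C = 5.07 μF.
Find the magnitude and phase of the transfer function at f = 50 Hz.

Step 1 — Angular frequency: ω = 2π·50 = 314.2 rad/s.
Step 2 — Transfer function: H(jω) = 1/(1 + jωRC).
Step 3 — Denominator: 1 + jωRC = 1 + j·314.2·464·5.07e-06 = 1 + j0.7391.
Step 4 — H = 0.6467 - j0.478.
Step 5 — Magnitude: |H| = 0.8042 (-1.9 dB); phase: φ = -36.5°.

|H| = 0.8042 (-1.9 dB), φ = -36.5°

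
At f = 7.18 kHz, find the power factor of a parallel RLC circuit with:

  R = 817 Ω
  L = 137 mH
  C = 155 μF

Step 1 — Angular frequency: ω = 2π·f = 2π·7180 = 4.511e+04 rad/s.
Step 2 — Component impedances:
  R: Z = R = 817 Ω
  L: Z = jωL = j·4.511e+04·0.137 = 0 + j6181 Ω
  C: Z = 1/(jωC) = -j/(ω·C) = 0 - j0.143 Ω
Step 3 — Parallel combination: 1/Z_total = 1/R + 1/L + 1/C; Z_total = 2.503e-05 - j0.143 Ω = 0.143∠-90.0° Ω.
Step 4 — Power factor: PF = cos(φ) = Re(Z)/|Z| = 2.503e-05/0.143 = 0.000175.
Step 5 — Type: Im(Z) = -0.143 ⇒ leading (phase φ = -90.0°).

PF = 0.000175 (leading, φ = -90.0°)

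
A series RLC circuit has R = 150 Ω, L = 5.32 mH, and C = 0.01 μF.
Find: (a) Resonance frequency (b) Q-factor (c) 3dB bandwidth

Step 1 — Resonance: ω₀ = 1/√(LC) = 1/√(0.00532·1e-08) = 1.371e+05 rad/s.
Step 2 — f₀ = ω₀/(2π) = 2.182e+04 Hz.
Step 3 — Series Q: Q = ω₀L/R = 1.371e+05·0.00532/150 = 4.863.
Step 4 — Bandwidth: Δω = ω₀/Q = 2.82e+04 rad/s; BW = Δω/(2π) = 4487 Hz.

(a) f₀ = 2.182e+04 Hz  (b) Q = 4.863  (c) BW = 4487 Hz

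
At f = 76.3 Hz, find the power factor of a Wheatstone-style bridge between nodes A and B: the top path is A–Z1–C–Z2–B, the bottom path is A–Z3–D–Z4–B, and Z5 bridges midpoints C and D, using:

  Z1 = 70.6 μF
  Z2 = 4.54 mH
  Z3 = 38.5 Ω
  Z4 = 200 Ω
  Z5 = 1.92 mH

Step 1 — Angular frequency: ω = 2π·f = 2π·76.3 = 479.4 rad/s.
Step 2 — Component impedances:
  Z1: Z = 1/(jωC) = -j/(ω·C) = 0 - j29.55 Ω
  Z2: Z = jωL = j·479.4·0.00454 = 0 + j2.177 Ω
  Z3: Z = R = 38.5 Ω
  Z4: Z = R = 200 Ω
  Z5: Z = jωL = j·479.4·0.00192 = 0 + j0.9205 Ω
Step 3 — Bridge requires nodal analysis (the Z5 bridge couples midpoints C and D, so the two paths cannot be reduced to a simple series/parallel combination). Setting node B to ground and injecting 1 A at node A, the 3-node admittance system at A, C, D solves to V_A = Z_AB = 14.63 - j16.52 Ω = 22.07∠-48.5° Ω.
Step 4 — Power factor: PF = cos(φ) = Re(Z)/|Z| = 14.63/22.07 = 0.6629.
Step 5 — Type: Im(Z) = -16.52 ⇒ leading (phase φ = -48.5°).

PF = 0.6629 (leading, φ = -48.5°)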